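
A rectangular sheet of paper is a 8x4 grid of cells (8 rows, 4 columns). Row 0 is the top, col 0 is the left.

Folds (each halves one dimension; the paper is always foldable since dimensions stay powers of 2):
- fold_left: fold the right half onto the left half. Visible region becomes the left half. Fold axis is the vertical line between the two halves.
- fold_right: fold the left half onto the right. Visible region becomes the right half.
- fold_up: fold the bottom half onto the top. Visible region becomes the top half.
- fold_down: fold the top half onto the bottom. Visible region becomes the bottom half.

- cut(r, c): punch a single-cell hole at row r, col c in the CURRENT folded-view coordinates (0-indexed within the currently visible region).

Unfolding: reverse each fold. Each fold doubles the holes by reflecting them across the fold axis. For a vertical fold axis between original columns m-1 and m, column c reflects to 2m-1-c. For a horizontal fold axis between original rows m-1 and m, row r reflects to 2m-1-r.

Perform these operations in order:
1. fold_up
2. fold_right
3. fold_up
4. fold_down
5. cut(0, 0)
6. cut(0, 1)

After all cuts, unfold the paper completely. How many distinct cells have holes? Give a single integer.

Op 1 fold_up: fold axis h@4; visible region now rows[0,4) x cols[0,4) = 4x4
Op 2 fold_right: fold axis v@2; visible region now rows[0,4) x cols[2,4) = 4x2
Op 3 fold_up: fold axis h@2; visible region now rows[0,2) x cols[2,4) = 2x2
Op 4 fold_down: fold axis h@1; visible region now rows[1,2) x cols[2,4) = 1x2
Op 5 cut(0, 0): punch at orig (1,2); cuts so far [(1, 2)]; region rows[1,2) x cols[2,4) = 1x2
Op 6 cut(0, 1): punch at orig (1,3); cuts so far [(1, 2), (1, 3)]; region rows[1,2) x cols[2,4) = 1x2
Unfold 1 (reflect across h@1): 4 holes -> [(0, 2), (0, 3), (1, 2), (1, 3)]
Unfold 2 (reflect across h@2): 8 holes -> [(0, 2), (0, 3), (1, 2), (1, 3), (2, 2), (2, 3), (3, 2), (3, 3)]
Unfold 3 (reflect across v@2): 16 holes -> [(0, 0), (0, 1), (0, 2), (0, 3), (1, 0), (1, 1), (1, 2), (1, 3), (2, 0), (2, 1), (2, 2), (2, 3), (3, 0), (3, 1), (3, 2), (3, 3)]
Unfold 4 (reflect across h@4): 32 holes -> [(0, 0), (0, 1), (0, 2), (0, 3), (1, 0), (1, 1), (1, 2), (1, 3), (2, 0), (2, 1), (2, 2), (2, 3), (3, 0), (3, 1), (3, 2), (3, 3), (4, 0), (4, 1), (4, 2), (4, 3), (5, 0), (5, 1), (5, 2), (5, 3), (6, 0), (6, 1), (6, 2), (6, 3), (7, 0), (7, 1), (7, 2), (7, 3)]

Answer: 32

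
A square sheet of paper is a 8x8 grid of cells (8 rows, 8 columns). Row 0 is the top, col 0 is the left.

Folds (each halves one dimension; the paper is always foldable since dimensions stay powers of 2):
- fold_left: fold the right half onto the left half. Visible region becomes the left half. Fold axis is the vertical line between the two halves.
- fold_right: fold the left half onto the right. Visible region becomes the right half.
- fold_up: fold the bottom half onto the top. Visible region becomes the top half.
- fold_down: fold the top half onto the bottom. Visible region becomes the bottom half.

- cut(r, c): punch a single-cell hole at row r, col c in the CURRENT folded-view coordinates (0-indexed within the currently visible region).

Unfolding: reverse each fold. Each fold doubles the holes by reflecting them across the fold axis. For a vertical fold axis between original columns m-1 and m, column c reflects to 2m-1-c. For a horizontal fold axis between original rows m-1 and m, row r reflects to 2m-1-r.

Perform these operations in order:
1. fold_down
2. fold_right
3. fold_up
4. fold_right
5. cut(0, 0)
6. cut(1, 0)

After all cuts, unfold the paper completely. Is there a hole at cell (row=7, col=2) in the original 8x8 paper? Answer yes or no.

Op 1 fold_down: fold axis h@4; visible region now rows[4,8) x cols[0,8) = 4x8
Op 2 fold_right: fold axis v@4; visible region now rows[4,8) x cols[4,8) = 4x4
Op 3 fold_up: fold axis h@6; visible region now rows[4,6) x cols[4,8) = 2x4
Op 4 fold_right: fold axis v@6; visible region now rows[4,6) x cols[6,8) = 2x2
Op 5 cut(0, 0): punch at orig (4,6); cuts so far [(4, 6)]; region rows[4,6) x cols[6,8) = 2x2
Op 6 cut(1, 0): punch at orig (5,6); cuts so far [(4, 6), (5, 6)]; region rows[4,6) x cols[6,8) = 2x2
Unfold 1 (reflect across v@6): 4 holes -> [(4, 5), (4, 6), (5, 5), (5, 6)]
Unfold 2 (reflect across h@6): 8 holes -> [(4, 5), (4, 6), (5, 5), (5, 6), (6, 5), (6, 6), (7, 5), (7, 6)]
Unfold 3 (reflect across v@4): 16 holes -> [(4, 1), (4, 2), (4, 5), (4, 6), (5, 1), (5, 2), (5, 5), (5, 6), (6, 1), (6, 2), (6, 5), (6, 6), (7, 1), (7, 2), (7, 5), (7, 6)]
Unfold 4 (reflect across h@4): 32 holes -> [(0, 1), (0, 2), (0, 5), (0, 6), (1, 1), (1, 2), (1, 5), (1, 6), (2, 1), (2, 2), (2, 5), (2, 6), (3, 1), (3, 2), (3, 5), (3, 6), (4, 1), (4, 2), (4, 5), (4, 6), (5, 1), (5, 2), (5, 5), (5, 6), (6, 1), (6, 2), (6, 5), (6, 6), (7, 1), (7, 2), (7, 5), (7, 6)]
Holes: [(0, 1), (0, 2), (0, 5), (0, 6), (1, 1), (1, 2), (1, 5), (1, 6), (2, 1), (2, 2), (2, 5), (2, 6), (3, 1), (3, 2), (3, 5), (3, 6), (4, 1), (4, 2), (4, 5), (4, 6), (5, 1), (5, 2), (5, 5), (5, 6), (6, 1), (6, 2), (6, 5), (6, 6), (7, 1), (7, 2), (7, 5), (7, 6)]

Answer: yes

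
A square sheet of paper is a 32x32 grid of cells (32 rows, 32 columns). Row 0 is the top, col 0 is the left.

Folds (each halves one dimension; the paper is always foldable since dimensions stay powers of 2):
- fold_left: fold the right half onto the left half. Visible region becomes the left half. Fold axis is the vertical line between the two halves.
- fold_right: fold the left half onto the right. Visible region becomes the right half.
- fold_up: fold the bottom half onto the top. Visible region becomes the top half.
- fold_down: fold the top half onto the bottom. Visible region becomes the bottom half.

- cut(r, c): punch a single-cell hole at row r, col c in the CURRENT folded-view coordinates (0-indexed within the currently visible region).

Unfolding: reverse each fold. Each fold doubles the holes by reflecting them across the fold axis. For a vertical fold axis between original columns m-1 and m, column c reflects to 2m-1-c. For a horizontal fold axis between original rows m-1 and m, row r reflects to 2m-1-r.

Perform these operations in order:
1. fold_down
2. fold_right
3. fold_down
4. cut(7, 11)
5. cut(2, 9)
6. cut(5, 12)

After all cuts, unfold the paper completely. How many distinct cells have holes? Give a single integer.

Answer: 24

Derivation:
Op 1 fold_down: fold axis h@16; visible region now rows[16,32) x cols[0,32) = 16x32
Op 2 fold_right: fold axis v@16; visible region now rows[16,32) x cols[16,32) = 16x16
Op 3 fold_down: fold axis h@24; visible region now rows[24,32) x cols[16,32) = 8x16
Op 4 cut(7, 11): punch at orig (31,27); cuts so far [(31, 27)]; region rows[24,32) x cols[16,32) = 8x16
Op 5 cut(2, 9): punch at orig (26,25); cuts so far [(26, 25), (31, 27)]; region rows[24,32) x cols[16,32) = 8x16
Op 6 cut(5, 12): punch at orig (29,28); cuts so far [(26, 25), (29, 28), (31, 27)]; region rows[24,32) x cols[16,32) = 8x16
Unfold 1 (reflect across h@24): 6 holes -> [(16, 27), (18, 28), (21, 25), (26, 25), (29, 28), (31, 27)]
Unfold 2 (reflect across v@16): 12 holes -> [(16, 4), (16, 27), (18, 3), (18, 28), (21, 6), (21, 25), (26, 6), (26, 25), (29, 3), (29, 28), (31, 4), (31, 27)]
Unfold 3 (reflect across h@16): 24 holes -> [(0, 4), (0, 27), (2, 3), (2, 28), (5, 6), (5, 25), (10, 6), (10, 25), (13, 3), (13, 28), (15, 4), (15, 27), (16, 4), (16, 27), (18, 3), (18, 28), (21, 6), (21, 25), (26, 6), (26, 25), (29, 3), (29, 28), (31, 4), (31, 27)]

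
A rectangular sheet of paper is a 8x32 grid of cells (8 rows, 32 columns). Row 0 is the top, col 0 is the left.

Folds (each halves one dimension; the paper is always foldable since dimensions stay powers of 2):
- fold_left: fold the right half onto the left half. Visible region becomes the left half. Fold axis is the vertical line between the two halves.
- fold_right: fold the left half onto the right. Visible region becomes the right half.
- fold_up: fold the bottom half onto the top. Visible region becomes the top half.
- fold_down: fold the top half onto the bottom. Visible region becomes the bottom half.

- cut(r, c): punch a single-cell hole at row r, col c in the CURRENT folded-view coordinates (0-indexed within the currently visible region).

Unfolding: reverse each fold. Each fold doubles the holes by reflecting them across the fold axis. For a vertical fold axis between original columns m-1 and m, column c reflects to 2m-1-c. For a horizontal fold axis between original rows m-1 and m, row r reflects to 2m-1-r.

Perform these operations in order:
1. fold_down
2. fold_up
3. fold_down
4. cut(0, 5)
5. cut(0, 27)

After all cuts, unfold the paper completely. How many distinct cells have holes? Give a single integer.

Answer: 16

Derivation:
Op 1 fold_down: fold axis h@4; visible region now rows[4,8) x cols[0,32) = 4x32
Op 2 fold_up: fold axis h@6; visible region now rows[4,6) x cols[0,32) = 2x32
Op 3 fold_down: fold axis h@5; visible region now rows[5,6) x cols[0,32) = 1x32
Op 4 cut(0, 5): punch at orig (5,5); cuts so far [(5, 5)]; region rows[5,6) x cols[0,32) = 1x32
Op 5 cut(0, 27): punch at orig (5,27); cuts so far [(5, 5), (5, 27)]; region rows[5,6) x cols[0,32) = 1x32
Unfold 1 (reflect across h@5): 4 holes -> [(4, 5), (4, 27), (5, 5), (5, 27)]
Unfold 2 (reflect across h@6): 8 holes -> [(4, 5), (4, 27), (5, 5), (5, 27), (6, 5), (6, 27), (7, 5), (7, 27)]
Unfold 3 (reflect across h@4): 16 holes -> [(0, 5), (0, 27), (1, 5), (1, 27), (2, 5), (2, 27), (3, 5), (3, 27), (4, 5), (4, 27), (5, 5), (5, 27), (6, 5), (6, 27), (7, 5), (7, 27)]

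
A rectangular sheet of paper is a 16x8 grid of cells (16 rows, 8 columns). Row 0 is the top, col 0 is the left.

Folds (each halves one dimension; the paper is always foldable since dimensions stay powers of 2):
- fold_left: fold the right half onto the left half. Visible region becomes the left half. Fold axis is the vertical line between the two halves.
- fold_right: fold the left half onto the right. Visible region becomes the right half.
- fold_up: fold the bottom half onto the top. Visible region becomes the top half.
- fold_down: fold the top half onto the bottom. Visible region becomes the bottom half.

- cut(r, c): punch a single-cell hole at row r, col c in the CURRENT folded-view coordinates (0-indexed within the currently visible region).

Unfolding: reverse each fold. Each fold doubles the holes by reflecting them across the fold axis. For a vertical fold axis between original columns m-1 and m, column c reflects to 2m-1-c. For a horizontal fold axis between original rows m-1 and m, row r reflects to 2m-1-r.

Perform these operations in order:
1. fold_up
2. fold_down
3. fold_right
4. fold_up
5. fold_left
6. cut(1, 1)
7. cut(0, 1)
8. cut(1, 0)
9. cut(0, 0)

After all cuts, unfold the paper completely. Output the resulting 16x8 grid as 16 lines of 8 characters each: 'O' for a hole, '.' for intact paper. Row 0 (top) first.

Answer: OOOOOOOO
OOOOOOOO
OOOOOOOO
OOOOOOOO
OOOOOOOO
OOOOOOOO
OOOOOOOO
OOOOOOOO
OOOOOOOO
OOOOOOOO
OOOOOOOO
OOOOOOOO
OOOOOOOO
OOOOOOOO
OOOOOOOO
OOOOOOOO

Derivation:
Op 1 fold_up: fold axis h@8; visible region now rows[0,8) x cols[0,8) = 8x8
Op 2 fold_down: fold axis h@4; visible region now rows[4,8) x cols[0,8) = 4x8
Op 3 fold_right: fold axis v@4; visible region now rows[4,8) x cols[4,8) = 4x4
Op 4 fold_up: fold axis h@6; visible region now rows[4,6) x cols[4,8) = 2x4
Op 5 fold_left: fold axis v@6; visible region now rows[4,6) x cols[4,6) = 2x2
Op 6 cut(1, 1): punch at orig (5,5); cuts so far [(5, 5)]; region rows[4,6) x cols[4,6) = 2x2
Op 7 cut(0, 1): punch at orig (4,5); cuts so far [(4, 5), (5, 5)]; region rows[4,6) x cols[4,6) = 2x2
Op 8 cut(1, 0): punch at orig (5,4); cuts so far [(4, 5), (5, 4), (5, 5)]; region rows[4,6) x cols[4,6) = 2x2
Op 9 cut(0, 0): punch at orig (4,4); cuts so far [(4, 4), (4, 5), (5, 4), (5, 5)]; region rows[4,6) x cols[4,6) = 2x2
Unfold 1 (reflect across v@6): 8 holes -> [(4, 4), (4, 5), (4, 6), (4, 7), (5, 4), (5, 5), (5, 6), (5, 7)]
Unfold 2 (reflect across h@6): 16 holes -> [(4, 4), (4, 5), (4, 6), (4, 7), (5, 4), (5, 5), (5, 6), (5, 7), (6, 4), (6, 5), (6, 6), (6, 7), (7, 4), (7, 5), (7, 6), (7, 7)]
Unfold 3 (reflect across v@4): 32 holes -> [(4, 0), (4, 1), (4, 2), (4, 3), (4, 4), (4, 5), (4, 6), (4, 7), (5, 0), (5, 1), (5, 2), (5, 3), (5, 4), (5, 5), (5, 6), (5, 7), (6, 0), (6, 1), (6, 2), (6, 3), (6, 4), (6, 5), (6, 6), (6, 7), (7, 0), (7, 1), (7, 2), (7, 3), (7, 4), (7, 5), (7, 6), (7, 7)]
Unfold 4 (reflect across h@4): 64 holes -> [(0, 0), (0, 1), (0, 2), (0, 3), (0, 4), (0, 5), (0, 6), (0, 7), (1, 0), (1, 1), (1, 2), (1, 3), (1, 4), (1, 5), (1, 6), (1, 7), (2, 0), (2, 1), (2, 2), (2, 3), (2, 4), (2, 5), (2, 6), (2, 7), (3, 0), (3, 1), (3, 2), (3, 3), (3, 4), (3, 5), (3, 6), (3, 7), (4, 0), (4, 1), (4, 2), (4, 3), (4, 4), (4, 5), (4, 6), (4, 7), (5, 0), (5, 1), (5, 2), (5, 3), (5, 4), (5, 5), (5, 6), (5, 7), (6, 0), (6, 1), (6, 2), (6, 3), (6, 4), (6, 5), (6, 6), (6, 7), (7, 0), (7, 1), (7, 2), (7, 3), (7, 4), (7, 5), (7, 6), (7, 7)]
Unfold 5 (reflect across h@8): 128 holes -> [(0, 0), (0, 1), (0, 2), (0, 3), (0, 4), (0, 5), (0, 6), (0, 7), (1, 0), (1, 1), (1, 2), (1, 3), (1, 4), (1, 5), (1, 6), (1, 7), (2, 0), (2, 1), (2, 2), (2, 3), (2, 4), (2, 5), (2, 6), (2, 7), (3, 0), (3, 1), (3, 2), (3, 3), (3, 4), (3, 5), (3, 6), (3, 7), (4, 0), (4, 1), (4, 2), (4, 3), (4, 4), (4, 5), (4, 6), (4, 7), (5, 0), (5, 1), (5, 2), (5, 3), (5, 4), (5, 5), (5, 6), (5, 7), (6, 0), (6, 1), (6, 2), (6, 3), (6, 4), (6, 5), (6, 6), (6, 7), (7, 0), (7, 1), (7, 2), (7, 3), (7, 4), (7, 5), (7, 6), (7, 7), (8, 0), (8, 1), (8, 2), (8, 3), (8, 4), (8, 5), (8, 6), (8, 7), (9, 0), (9, 1), (9, 2), (9, 3), (9, 4), (9, 5), (9, 6), (9, 7), (10, 0), (10, 1), (10, 2), (10, 3), (10, 4), (10, 5), (10, 6), (10, 7), (11, 0), (11, 1), (11, 2), (11, 3), (11, 4), (11, 5), (11, 6), (11, 7), (12, 0), (12, 1), (12, 2), (12, 3), (12, 4), (12, 5), (12, 6), (12, 7), (13, 0), (13, 1), (13, 2), (13, 3), (13, 4), (13, 5), (13, 6), (13, 7), (14, 0), (14, 1), (14, 2), (14, 3), (14, 4), (14, 5), (14, 6), (14, 7), (15, 0), (15, 1), (15, 2), (15, 3), (15, 4), (15, 5), (15, 6), (15, 7)]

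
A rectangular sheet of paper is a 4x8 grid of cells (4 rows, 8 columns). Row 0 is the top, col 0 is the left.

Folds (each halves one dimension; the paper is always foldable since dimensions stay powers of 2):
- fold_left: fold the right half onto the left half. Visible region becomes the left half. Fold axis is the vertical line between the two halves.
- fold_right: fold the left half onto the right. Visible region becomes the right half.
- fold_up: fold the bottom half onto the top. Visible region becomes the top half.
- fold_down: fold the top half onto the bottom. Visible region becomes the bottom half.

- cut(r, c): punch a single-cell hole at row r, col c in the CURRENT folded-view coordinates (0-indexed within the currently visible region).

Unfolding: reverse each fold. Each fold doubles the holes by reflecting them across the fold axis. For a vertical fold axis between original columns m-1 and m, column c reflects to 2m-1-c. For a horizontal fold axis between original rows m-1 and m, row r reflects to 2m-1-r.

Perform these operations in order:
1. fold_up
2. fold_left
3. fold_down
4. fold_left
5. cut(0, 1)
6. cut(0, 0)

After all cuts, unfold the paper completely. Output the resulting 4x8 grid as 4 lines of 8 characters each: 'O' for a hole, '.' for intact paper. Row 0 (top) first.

Op 1 fold_up: fold axis h@2; visible region now rows[0,2) x cols[0,8) = 2x8
Op 2 fold_left: fold axis v@4; visible region now rows[0,2) x cols[0,4) = 2x4
Op 3 fold_down: fold axis h@1; visible region now rows[1,2) x cols[0,4) = 1x4
Op 4 fold_left: fold axis v@2; visible region now rows[1,2) x cols[0,2) = 1x2
Op 5 cut(0, 1): punch at orig (1,1); cuts so far [(1, 1)]; region rows[1,2) x cols[0,2) = 1x2
Op 6 cut(0, 0): punch at orig (1,0); cuts so far [(1, 0), (1, 1)]; region rows[1,2) x cols[0,2) = 1x2
Unfold 1 (reflect across v@2): 4 holes -> [(1, 0), (1, 1), (1, 2), (1, 3)]
Unfold 2 (reflect across h@1): 8 holes -> [(0, 0), (0, 1), (0, 2), (0, 3), (1, 0), (1, 1), (1, 2), (1, 3)]
Unfold 3 (reflect across v@4): 16 holes -> [(0, 0), (0, 1), (0, 2), (0, 3), (0, 4), (0, 5), (0, 6), (0, 7), (1, 0), (1, 1), (1, 2), (1, 3), (1, 4), (1, 5), (1, 6), (1, 7)]
Unfold 4 (reflect across h@2): 32 holes -> [(0, 0), (0, 1), (0, 2), (0, 3), (0, 4), (0, 5), (0, 6), (0, 7), (1, 0), (1, 1), (1, 2), (1, 3), (1, 4), (1, 5), (1, 6), (1, 7), (2, 0), (2, 1), (2, 2), (2, 3), (2, 4), (2, 5), (2, 6), (2, 7), (3, 0), (3, 1), (3, 2), (3, 3), (3, 4), (3, 5), (3, 6), (3, 7)]

Answer: OOOOOOOO
OOOOOOOO
OOOOOOOO
OOOOOOOO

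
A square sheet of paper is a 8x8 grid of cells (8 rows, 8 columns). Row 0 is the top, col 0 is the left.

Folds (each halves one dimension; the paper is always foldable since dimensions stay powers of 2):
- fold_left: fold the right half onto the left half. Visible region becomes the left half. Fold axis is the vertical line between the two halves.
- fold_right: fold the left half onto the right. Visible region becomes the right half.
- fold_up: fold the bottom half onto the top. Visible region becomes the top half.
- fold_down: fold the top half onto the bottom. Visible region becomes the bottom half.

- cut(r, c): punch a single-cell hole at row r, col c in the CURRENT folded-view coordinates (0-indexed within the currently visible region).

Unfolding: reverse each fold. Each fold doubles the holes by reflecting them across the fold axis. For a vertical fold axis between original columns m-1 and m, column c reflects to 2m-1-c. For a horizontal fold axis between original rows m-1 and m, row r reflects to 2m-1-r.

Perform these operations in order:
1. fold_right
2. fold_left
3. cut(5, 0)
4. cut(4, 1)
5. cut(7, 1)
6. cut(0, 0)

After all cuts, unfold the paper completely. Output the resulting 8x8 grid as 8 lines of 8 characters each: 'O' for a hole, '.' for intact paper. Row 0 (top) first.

Answer: O..OO..O
........
........
........
.OO..OO.
O..OO..O
........
.OO..OO.

Derivation:
Op 1 fold_right: fold axis v@4; visible region now rows[0,8) x cols[4,8) = 8x4
Op 2 fold_left: fold axis v@6; visible region now rows[0,8) x cols[4,6) = 8x2
Op 3 cut(5, 0): punch at orig (5,4); cuts so far [(5, 4)]; region rows[0,8) x cols[4,6) = 8x2
Op 4 cut(4, 1): punch at orig (4,5); cuts so far [(4, 5), (5, 4)]; region rows[0,8) x cols[4,6) = 8x2
Op 5 cut(7, 1): punch at orig (7,5); cuts so far [(4, 5), (5, 4), (7, 5)]; region rows[0,8) x cols[4,6) = 8x2
Op 6 cut(0, 0): punch at orig (0,4); cuts so far [(0, 4), (4, 5), (5, 4), (7, 5)]; region rows[0,8) x cols[4,6) = 8x2
Unfold 1 (reflect across v@6): 8 holes -> [(0, 4), (0, 7), (4, 5), (4, 6), (5, 4), (5, 7), (7, 5), (7, 6)]
Unfold 2 (reflect across v@4): 16 holes -> [(0, 0), (0, 3), (0, 4), (0, 7), (4, 1), (4, 2), (4, 5), (4, 6), (5, 0), (5, 3), (5, 4), (5, 7), (7, 1), (7, 2), (7, 5), (7, 6)]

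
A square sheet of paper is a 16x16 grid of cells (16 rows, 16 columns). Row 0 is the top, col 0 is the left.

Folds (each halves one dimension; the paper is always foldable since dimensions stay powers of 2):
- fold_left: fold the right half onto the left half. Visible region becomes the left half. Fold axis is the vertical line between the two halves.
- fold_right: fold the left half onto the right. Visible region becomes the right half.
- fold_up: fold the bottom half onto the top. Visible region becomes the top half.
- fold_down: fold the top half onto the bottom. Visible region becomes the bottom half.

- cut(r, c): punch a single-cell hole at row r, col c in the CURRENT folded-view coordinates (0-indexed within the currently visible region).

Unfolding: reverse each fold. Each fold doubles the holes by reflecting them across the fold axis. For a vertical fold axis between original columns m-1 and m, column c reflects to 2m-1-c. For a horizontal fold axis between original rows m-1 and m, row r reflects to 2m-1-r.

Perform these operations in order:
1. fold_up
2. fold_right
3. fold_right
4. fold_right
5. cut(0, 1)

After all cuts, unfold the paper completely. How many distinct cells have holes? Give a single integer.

Answer: 16

Derivation:
Op 1 fold_up: fold axis h@8; visible region now rows[0,8) x cols[0,16) = 8x16
Op 2 fold_right: fold axis v@8; visible region now rows[0,8) x cols[8,16) = 8x8
Op 3 fold_right: fold axis v@12; visible region now rows[0,8) x cols[12,16) = 8x4
Op 4 fold_right: fold axis v@14; visible region now rows[0,8) x cols[14,16) = 8x2
Op 5 cut(0, 1): punch at orig (0,15); cuts so far [(0, 15)]; region rows[0,8) x cols[14,16) = 8x2
Unfold 1 (reflect across v@14): 2 holes -> [(0, 12), (0, 15)]
Unfold 2 (reflect across v@12): 4 holes -> [(0, 8), (0, 11), (0, 12), (0, 15)]
Unfold 3 (reflect across v@8): 8 holes -> [(0, 0), (0, 3), (0, 4), (0, 7), (0, 8), (0, 11), (0, 12), (0, 15)]
Unfold 4 (reflect across h@8): 16 holes -> [(0, 0), (0, 3), (0, 4), (0, 7), (0, 8), (0, 11), (0, 12), (0, 15), (15, 0), (15, 3), (15, 4), (15, 7), (15, 8), (15, 11), (15, 12), (15, 15)]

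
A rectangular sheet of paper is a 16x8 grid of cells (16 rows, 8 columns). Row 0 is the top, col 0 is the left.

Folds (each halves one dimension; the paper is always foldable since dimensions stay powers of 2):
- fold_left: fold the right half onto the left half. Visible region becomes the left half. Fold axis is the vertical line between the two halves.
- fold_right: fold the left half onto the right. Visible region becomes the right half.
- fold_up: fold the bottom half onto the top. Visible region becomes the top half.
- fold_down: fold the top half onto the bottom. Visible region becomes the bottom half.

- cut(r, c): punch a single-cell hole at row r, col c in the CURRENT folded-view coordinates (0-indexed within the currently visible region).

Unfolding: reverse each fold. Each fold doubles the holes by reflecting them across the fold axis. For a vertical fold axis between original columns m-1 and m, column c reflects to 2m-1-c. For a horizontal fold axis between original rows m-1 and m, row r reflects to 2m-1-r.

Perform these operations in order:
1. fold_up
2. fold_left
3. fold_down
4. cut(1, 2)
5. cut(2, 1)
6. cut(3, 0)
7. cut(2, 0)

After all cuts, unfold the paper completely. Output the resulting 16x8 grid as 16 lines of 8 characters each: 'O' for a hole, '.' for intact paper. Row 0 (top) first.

Op 1 fold_up: fold axis h@8; visible region now rows[0,8) x cols[0,8) = 8x8
Op 2 fold_left: fold axis v@4; visible region now rows[0,8) x cols[0,4) = 8x4
Op 3 fold_down: fold axis h@4; visible region now rows[4,8) x cols[0,4) = 4x4
Op 4 cut(1, 2): punch at orig (5,2); cuts so far [(5, 2)]; region rows[4,8) x cols[0,4) = 4x4
Op 5 cut(2, 1): punch at orig (6,1); cuts so far [(5, 2), (6, 1)]; region rows[4,8) x cols[0,4) = 4x4
Op 6 cut(3, 0): punch at orig (7,0); cuts so far [(5, 2), (6, 1), (7, 0)]; region rows[4,8) x cols[0,4) = 4x4
Op 7 cut(2, 0): punch at orig (6,0); cuts so far [(5, 2), (6, 0), (6, 1), (7, 0)]; region rows[4,8) x cols[0,4) = 4x4
Unfold 1 (reflect across h@4): 8 holes -> [(0, 0), (1, 0), (1, 1), (2, 2), (5, 2), (6, 0), (6, 1), (7, 0)]
Unfold 2 (reflect across v@4): 16 holes -> [(0, 0), (0, 7), (1, 0), (1, 1), (1, 6), (1, 7), (2, 2), (2, 5), (5, 2), (5, 5), (6, 0), (6, 1), (6, 6), (6, 7), (7, 0), (7, 7)]
Unfold 3 (reflect across h@8): 32 holes -> [(0, 0), (0, 7), (1, 0), (1, 1), (1, 6), (1, 7), (2, 2), (2, 5), (5, 2), (5, 5), (6, 0), (6, 1), (6, 6), (6, 7), (7, 0), (7, 7), (8, 0), (8, 7), (9, 0), (9, 1), (9, 6), (9, 7), (10, 2), (10, 5), (13, 2), (13, 5), (14, 0), (14, 1), (14, 6), (14, 7), (15, 0), (15, 7)]

Answer: O......O
OO....OO
..O..O..
........
........
..O..O..
OO....OO
O......O
O......O
OO....OO
..O..O..
........
........
..O..O..
OO....OO
O......O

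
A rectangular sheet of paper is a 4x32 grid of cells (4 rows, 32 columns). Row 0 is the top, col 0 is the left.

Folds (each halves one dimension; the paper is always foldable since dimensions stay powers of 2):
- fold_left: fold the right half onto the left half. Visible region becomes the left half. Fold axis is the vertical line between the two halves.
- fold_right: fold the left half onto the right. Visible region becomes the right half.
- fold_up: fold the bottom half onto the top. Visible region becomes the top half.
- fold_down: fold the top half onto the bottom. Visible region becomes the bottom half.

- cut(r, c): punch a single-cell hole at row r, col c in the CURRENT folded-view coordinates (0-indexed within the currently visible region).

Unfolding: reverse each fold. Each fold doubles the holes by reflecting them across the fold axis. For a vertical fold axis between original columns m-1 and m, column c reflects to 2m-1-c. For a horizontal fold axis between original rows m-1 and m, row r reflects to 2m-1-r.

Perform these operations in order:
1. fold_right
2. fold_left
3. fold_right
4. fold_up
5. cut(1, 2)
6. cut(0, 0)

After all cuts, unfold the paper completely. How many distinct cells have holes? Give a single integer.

Op 1 fold_right: fold axis v@16; visible region now rows[0,4) x cols[16,32) = 4x16
Op 2 fold_left: fold axis v@24; visible region now rows[0,4) x cols[16,24) = 4x8
Op 3 fold_right: fold axis v@20; visible region now rows[0,4) x cols[20,24) = 4x4
Op 4 fold_up: fold axis h@2; visible region now rows[0,2) x cols[20,24) = 2x4
Op 5 cut(1, 2): punch at orig (1,22); cuts so far [(1, 22)]; region rows[0,2) x cols[20,24) = 2x4
Op 6 cut(0, 0): punch at orig (0,20); cuts so far [(0, 20), (1, 22)]; region rows[0,2) x cols[20,24) = 2x4
Unfold 1 (reflect across h@2): 4 holes -> [(0, 20), (1, 22), (2, 22), (3, 20)]
Unfold 2 (reflect across v@20): 8 holes -> [(0, 19), (0, 20), (1, 17), (1, 22), (2, 17), (2, 22), (3, 19), (3, 20)]
Unfold 3 (reflect across v@24): 16 holes -> [(0, 19), (0, 20), (0, 27), (0, 28), (1, 17), (1, 22), (1, 25), (1, 30), (2, 17), (2, 22), (2, 25), (2, 30), (3, 19), (3, 20), (3, 27), (3, 28)]
Unfold 4 (reflect across v@16): 32 holes -> [(0, 3), (0, 4), (0, 11), (0, 12), (0, 19), (0, 20), (0, 27), (0, 28), (1, 1), (1, 6), (1, 9), (1, 14), (1, 17), (1, 22), (1, 25), (1, 30), (2, 1), (2, 6), (2, 9), (2, 14), (2, 17), (2, 22), (2, 25), (2, 30), (3, 3), (3, 4), (3, 11), (3, 12), (3, 19), (3, 20), (3, 27), (3, 28)]

Answer: 32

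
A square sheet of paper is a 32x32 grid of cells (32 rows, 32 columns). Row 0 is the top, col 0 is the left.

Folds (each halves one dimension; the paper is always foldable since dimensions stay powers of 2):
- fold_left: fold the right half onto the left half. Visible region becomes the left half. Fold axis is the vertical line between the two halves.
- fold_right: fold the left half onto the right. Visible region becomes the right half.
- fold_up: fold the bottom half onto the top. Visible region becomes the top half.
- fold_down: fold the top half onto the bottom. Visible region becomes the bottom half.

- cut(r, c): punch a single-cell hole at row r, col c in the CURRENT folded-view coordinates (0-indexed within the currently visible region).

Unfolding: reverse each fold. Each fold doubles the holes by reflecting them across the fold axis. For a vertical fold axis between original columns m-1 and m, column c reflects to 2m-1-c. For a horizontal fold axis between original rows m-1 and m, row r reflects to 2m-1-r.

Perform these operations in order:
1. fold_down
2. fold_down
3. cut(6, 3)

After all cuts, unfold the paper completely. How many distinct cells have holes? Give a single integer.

Answer: 4

Derivation:
Op 1 fold_down: fold axis h@16; visible region now rows[16,32) x cols[0,32) = 16x32
Op 2 fold_down: fold axis h@24; visible region now rows[24,32) x cols[0,32) = 8x32
Op 3 cut(6, 3): punch at orig (30,3); cuts so far [(30, 3)]; region rows[24,32) x cols[0,32) = 8x32
Unfold 1 (reflect across h@24): 2 holes -> [(17, 3), (30, 3)]
Unfold 2 (reflect across h@16): 4 holes -> [(1, 3), (14, 3), (17, 3), (30, 3)]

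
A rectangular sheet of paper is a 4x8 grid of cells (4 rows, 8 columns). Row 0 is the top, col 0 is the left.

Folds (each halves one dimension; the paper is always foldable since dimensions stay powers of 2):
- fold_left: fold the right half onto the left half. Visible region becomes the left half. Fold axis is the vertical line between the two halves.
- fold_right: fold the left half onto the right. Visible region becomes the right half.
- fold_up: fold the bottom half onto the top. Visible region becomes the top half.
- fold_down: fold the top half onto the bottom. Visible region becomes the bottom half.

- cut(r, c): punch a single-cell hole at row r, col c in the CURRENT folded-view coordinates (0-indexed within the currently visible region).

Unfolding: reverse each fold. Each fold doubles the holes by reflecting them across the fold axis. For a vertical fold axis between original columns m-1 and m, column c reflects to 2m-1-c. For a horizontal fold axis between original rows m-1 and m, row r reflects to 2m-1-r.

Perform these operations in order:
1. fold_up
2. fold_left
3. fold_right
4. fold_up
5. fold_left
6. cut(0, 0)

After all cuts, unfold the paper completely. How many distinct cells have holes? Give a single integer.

Answer: 32

Derivation:
Op 1 fold_up: fold axis h@2; visible region now rows[0,2) x cols[0,8) = 2x8
Op 2 fold_left: fold axis v@4; visible region now rows[0,2) x cols[0,4) = 2x4
Op 3 fold_right: fold axis v@2; visible region now rows[0,2) x cols[2,4) = 2x2
Op 4 fold_up: fold axis h@1; visible region now rows[0,1) x cols[2,4) = 1x2
Op 5 fold_left: fold axis v@3; visible region now rows[0,1) x cols[2,3) = 1x1
Op 6 cut(0, 0): punch at orig (0,2); cuts so far [(0, 2)]; region rows[0,1) x cols[2,3) = 1x1
Unfold 1 (reflect across v@3): 2 holes -> [(0, 2), (0, 3)]
Unfold 2 (reflect across h@1): 4 holes -> [(0, 2), (0, 3), (1, 2), (1, 3)]
Unfold 3 (reflect across v@2): 8 holes -> [(0, 0), (0, 1), (0, 2), (0, 3), (1, 0), (1, 1), (1, 2), (1, 3)]
Unfold 4 (reflect across v@4): 16 holes -> [(0, 0), (0, 1), (0, 2), (0, 3), (0, 4), (0, 5), (0, 6), (0, 7), (1, 0), (1, 1), (1, 2), (1, 3), (1, 4), (1, 5), (1, 6), (1, 7)]
Unfold 5 (reflect across h@2): 32 holes -> [(0, 0), (0, 1), (0, 2), (0, 3), (0, 4), (0, 5), (0, 6), (0, 7), (1, 0), (1, 1), (1, 2), (1, 3), (1, 4), (1, 5), (1, 6), (1, 7), (2, 0), (2, 1), (2, 2), (2, 3), (2, 4), (2, 5), (2, 6), (2, 7), (3, 0), (3, 1), (3, 2), (3, 3), (3, 4), (3, 5), (3, 6), (3, 7)]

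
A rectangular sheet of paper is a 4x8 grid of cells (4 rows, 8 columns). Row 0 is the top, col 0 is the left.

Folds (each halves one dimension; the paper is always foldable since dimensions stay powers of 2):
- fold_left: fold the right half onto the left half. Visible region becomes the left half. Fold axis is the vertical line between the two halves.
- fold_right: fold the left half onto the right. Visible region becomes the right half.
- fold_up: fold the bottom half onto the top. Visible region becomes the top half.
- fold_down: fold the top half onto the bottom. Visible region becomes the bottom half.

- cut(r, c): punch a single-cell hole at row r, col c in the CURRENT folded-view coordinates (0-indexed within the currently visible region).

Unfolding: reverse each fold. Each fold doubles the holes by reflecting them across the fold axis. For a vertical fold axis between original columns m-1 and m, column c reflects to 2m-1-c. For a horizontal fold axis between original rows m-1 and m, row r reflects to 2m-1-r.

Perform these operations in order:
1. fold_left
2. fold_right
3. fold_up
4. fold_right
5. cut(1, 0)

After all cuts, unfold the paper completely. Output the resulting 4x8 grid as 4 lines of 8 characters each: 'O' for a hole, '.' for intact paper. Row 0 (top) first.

Op 1 fold_left: fold axis v@4; visible region now rows[0,4) x cols[0,4) = 4x4
Op 2 fold_right: fold axis v@2; visible region now rows[0,4) x cols[2,4) = 4x2
Op 3 fold_up: fold axis h@2; visible region now rows[0,2) x cols[2,4) = 2x2
Op 4 fold_right: fold axis v@3; visible region now rows[0,2) x cols[3,4) = 2x1
Op 5 cut(1, 0): punch at orig (1,3); cuts so far [(1, 3)]; region rows[0,2) x cols[3,4) = 2x1
Unfold 1 (reflect across v@3): 2 holes -> [(1, 2), (1, 3)]
Unfold 2 (reflect across h@2): 4 holes -> [(1, 2), (1, 3), (2, 2), (2, 3)]
Unfold 3 (reflect across v@2): 8 holes -> [(1, 0), (1, 1), (1, 2), (1, 3), (2, 0), (2, 1), (2, 2), (2, 3)]
Unfold 4 (reflect across v@4): 16 holes -> [(1, 0), (1, 1), (1, 2), (1, 3), (1, 4), (1, 5), (1, 6), (1, 7), (2, 0), (2, 1), (2, 2), (2, 3), (2, 4), (2, 5), (2, 6), (2, 7)]

Answer: ........
OOOOOOOO
OOOOOOOO
........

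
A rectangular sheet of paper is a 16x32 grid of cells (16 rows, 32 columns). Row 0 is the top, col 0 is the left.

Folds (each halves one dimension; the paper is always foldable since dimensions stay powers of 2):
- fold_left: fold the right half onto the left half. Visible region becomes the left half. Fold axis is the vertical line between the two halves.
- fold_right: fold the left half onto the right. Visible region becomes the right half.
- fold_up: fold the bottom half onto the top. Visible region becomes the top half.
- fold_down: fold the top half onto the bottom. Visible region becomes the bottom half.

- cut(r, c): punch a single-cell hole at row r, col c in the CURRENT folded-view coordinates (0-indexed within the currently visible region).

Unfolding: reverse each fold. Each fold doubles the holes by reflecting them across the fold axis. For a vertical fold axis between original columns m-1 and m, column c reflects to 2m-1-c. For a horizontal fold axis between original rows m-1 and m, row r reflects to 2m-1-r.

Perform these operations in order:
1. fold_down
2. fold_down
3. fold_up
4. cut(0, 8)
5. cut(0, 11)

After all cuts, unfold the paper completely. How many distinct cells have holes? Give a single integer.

Op 1 fold_down: fold axis h@8; visible region now rows[8,16) x cols[0,32) = 8x32
Op 2 fold_down: fold axis h@12; visible region now rows[12,16) x cols[0,32) = 4x32
Op 3 fold_up: fold axis h@14; visible region now rows[12,14) x cols[0,32) = 2x32
Op 4 cut(0, 8): punch at orig (12,8); cuts so far [(12, 8)]; region rows[12,14) x cols[0,32) = 2x32
Op 5 cut(0, 11): punch at orig (12,11); cuts so far [(12, 8), (12, 11)]; region rows[12,14) x cols[0,32) = 2x32
Unfold 1 (reflect across h@14): 4 holes -> [(12, 8), (12, 11), (15, 8), (15, 11)]
Unfold 2 (reflect across h@12): 8 holes -> [(8, 8), (8, 11), (11, 8), (11, 11), (12, 8), (12, 11), (15, 8), (15, 11)]
Unfold 3 (reflect across h@8): 16 holes -> [(0, 8), (0, 11), (3, 8), (3, 11), (4, 8), (4, 11), (7, 8), (7, 11), (8, 8), (8, 11), (11, 8), (11, 11), (12, 8), (12, 11), (15, 8), (15, 11)]

Answer: 16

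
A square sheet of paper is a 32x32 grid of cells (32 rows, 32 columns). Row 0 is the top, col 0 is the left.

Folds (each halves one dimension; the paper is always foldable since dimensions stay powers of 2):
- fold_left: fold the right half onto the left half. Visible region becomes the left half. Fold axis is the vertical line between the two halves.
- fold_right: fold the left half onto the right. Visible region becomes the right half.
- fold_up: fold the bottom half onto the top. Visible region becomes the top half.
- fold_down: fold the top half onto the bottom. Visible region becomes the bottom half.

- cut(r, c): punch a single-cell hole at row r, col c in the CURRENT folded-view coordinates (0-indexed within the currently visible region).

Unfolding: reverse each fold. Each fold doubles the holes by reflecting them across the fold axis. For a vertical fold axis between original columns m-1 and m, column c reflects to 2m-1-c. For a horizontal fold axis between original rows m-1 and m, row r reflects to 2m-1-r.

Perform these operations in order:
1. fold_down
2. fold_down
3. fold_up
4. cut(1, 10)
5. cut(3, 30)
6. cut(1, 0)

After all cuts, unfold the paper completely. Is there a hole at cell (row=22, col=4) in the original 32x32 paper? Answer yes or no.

Op 1 fold_down: fold axis h@16; visible region now rows[16,32) x cols[0,32) = 16x32
Op 2 fold_down: fold axis h@24; visible region now rows[24,32) x cols[0,32) = 8x32
Op 3 fold_up: fold axis h@28; visible region now rows[24,28) x cols[0,32) = 4x32
Op 4 cut(1, 10): punch at orig (25,10); cuts so far [(25, 10)]; region rows[24,28) x cols[0,32) = 4x32
Op 5 cut(3, 30): punch at orig (27,30); cuts so far [(25, 10), (27, 30)]; region rows[24,28) x cols[0,32) = 4x32
Op 6 cut(1, 0): punch at orig (25,0); cuts so far [(25, 0), (25, 10), (27, 30)]; region rows[24,28) x cols[0,32) = 4x32
Unfold 1 (reflect across h@28): 6 holes -> [(25, 0), (25, 10), (27, 30), (28, 30), (30, 0), (30, 10)]
Unfold 2 (reflect across h@24): 12 holes -> [(17, 0), (17, 10), (19, 30), (20, 30), (22, 0), (22, 10), (25, 0), (25, 10), (27, 30), (28, 30), (30, 0), (30, 10)]
Unfold 3 (reflect across h@16): 24 holes -> [(1, 0), (1, 10), (3, 30), (4, 30), (6, 0), (6, 10), (9, 0), (9, 10), (11, 30), (12, 30), (14, 0), (14, 10), (17, 0), (17, 10), (19, 30), (20, 30), (22, 0), (22, 10), (25, 0), (25, 10), (27, 30), (28, 30), (30, 0), (30, 10)]
Holes: [(1, 0), (1, 10), (3, 30), (4, 30), (6, 0), (6, 10), (9, 0), (9, 10), (11, 30), (12, 30), (14, 0), (14, 10), (17, 0), (17, 10), (19, 30), (20, 30), (22, 0), (22, 10), (25, 0), (25, 10), (27, 30), (28, 30), (30, 0), (30, 10)]

Answer: no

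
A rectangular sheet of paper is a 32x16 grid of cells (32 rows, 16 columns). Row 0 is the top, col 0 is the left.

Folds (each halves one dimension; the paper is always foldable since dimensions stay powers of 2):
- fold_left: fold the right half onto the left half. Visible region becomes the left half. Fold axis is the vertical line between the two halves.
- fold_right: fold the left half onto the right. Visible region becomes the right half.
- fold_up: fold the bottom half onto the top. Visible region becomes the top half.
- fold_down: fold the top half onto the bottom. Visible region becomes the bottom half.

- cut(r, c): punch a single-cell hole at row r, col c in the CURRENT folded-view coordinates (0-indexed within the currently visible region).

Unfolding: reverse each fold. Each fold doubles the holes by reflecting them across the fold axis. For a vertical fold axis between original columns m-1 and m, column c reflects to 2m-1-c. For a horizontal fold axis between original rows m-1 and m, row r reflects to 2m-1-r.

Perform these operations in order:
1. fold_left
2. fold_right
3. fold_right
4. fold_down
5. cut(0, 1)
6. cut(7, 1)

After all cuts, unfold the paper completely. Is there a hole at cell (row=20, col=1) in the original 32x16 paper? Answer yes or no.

Answer: no

Derivation:
Op 1 fold_left: fold axis v@8; visible region now rows[0,32) x cols[0,8) = 32x8
Op 2 fold_right: fold axis v@4; visible region now rows[0,32) x cols[4,8) = 32x4
Op 3 fold_right: fold axis v@6; visible region now rows[0,32) x cols[6,8) = 32x2
Op 4 fold_down: fold axis h@16; visible region now rows[16,32) x cols[6,8) = 16x2
Op 5 cut(0, 1): punch at orig (16,7); cuts so far [(16, 7)]; region rows[16,32) x cols[6,8) = 16x2
Op 6 cut(7, 1): punch at orig (23,7); cuts so far [(16, 7), (23, 7)]; region rows[16,32) x cols[6,8) = 16x2
Unfold 1 (reflect across h@16): 4 holes -> [(8, 7), (15, 7), (16, 7), (23, 7)]
Unfold 2 (reflect across v@6): 8 holes -> [(8, 4), (8, 7), (15, 4), (15, 7), (16, 4), (16, 7), (23, 4), (23, 7)]
Unfold 3 (reflect across v@4): 16 holes -> [(8, 0), (8, 3), (8, 4), (8, 7), (15, 0), (15, 3), (15, 4), (15, 7), (16, 0), (16, 3), (16, 4), (16, 7), (23, 0), (23, 3), (23, 4), (23, 7)]
Unfold 4 (reflect across v@8): 32 holes -> [(8, 0), (8, 3), (8, 4), (8, 7), (8, 8), (8, 11), (8, 12), (8, 15), (15, 0), (15, 3), (15, 4), (15, 7), (15, 8), (15, 11), (15, 12), (15, 15), (16, 0), (16, 3), (16, 4), (16, 7), (16, 8), (16, 11), (16, 12), (16, 15), (23, 0), (23, 3), (23, 4), (23, 7), (23, 8), (23, 11), (23, 12), (23, 15)]
Holes: [(8, 0), (8, 3), (8, 4), (8, 7), (8, 8), (8, 11), (8, 12), (8, 15), (15, 0), (15, 3), (15, 4), (15, 7), (15, 8), (15, 11), (15, 12), (15, 15), (16, 0), (16, 3), (16, 4), (16, 7), (16, 8), (16, 11), (16, 12), (16, 15), (23, 0), (23, 3), (23, 4), (23, 7), (23, 8), (23, 11), (23, 12), (23, 15)]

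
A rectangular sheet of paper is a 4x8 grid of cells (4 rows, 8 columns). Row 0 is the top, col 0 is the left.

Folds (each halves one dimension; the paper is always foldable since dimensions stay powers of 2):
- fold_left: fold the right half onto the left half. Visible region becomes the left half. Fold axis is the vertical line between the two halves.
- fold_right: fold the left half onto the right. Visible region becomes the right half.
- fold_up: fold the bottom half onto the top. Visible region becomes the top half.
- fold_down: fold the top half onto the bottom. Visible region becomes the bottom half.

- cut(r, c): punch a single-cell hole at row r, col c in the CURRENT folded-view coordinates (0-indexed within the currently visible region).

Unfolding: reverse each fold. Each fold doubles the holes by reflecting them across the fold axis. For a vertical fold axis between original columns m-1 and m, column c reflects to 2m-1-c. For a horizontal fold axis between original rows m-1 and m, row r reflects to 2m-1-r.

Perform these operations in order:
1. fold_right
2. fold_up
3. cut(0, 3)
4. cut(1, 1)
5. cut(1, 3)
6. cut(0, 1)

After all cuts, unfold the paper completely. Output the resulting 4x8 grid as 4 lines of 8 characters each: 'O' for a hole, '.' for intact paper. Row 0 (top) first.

Answer: O.O..O.O
O.O..O.O
O.O..O.O
O.O..O.O

Derivation:
Op 1 fold_right: fold axis v@4; visible region now rows[0,4) x cols[4,8) = 4x4
Op 2 fold_up: fold axis h@2; visible region now rows[0,2) x cols[4,8) = 2x4
Op 3 cut(0, 3): punch at orig (0,7); cuts so far [(0, 7)]; region rows[0,2) x cols[4,8) = 2x4
Op 4 cut(1, 1): punch at orig (1,5); cuts so far [(0, 7), (1, 5)]; region rows[0,2) x cols[4,8) = 2x4
Op 5 cut(1, 3): punch at orig (1,7); cuts so far [(0, 7), (1, 5), (1, 7)]; region rows[0,2) x cols[4,8) = 2x4
Op 6 cut(0, 1): punch at orig (0,5); cuts so far [(0, 5), (0, 7), (1, 5), (1, 7)]; region rows[0,2) x cols[4,8) = 2x4
Unfold 1 (reflect across h@2): 8 holes -> [(0, 5), (0, 7), (1, 5), (1, 7), (2, 5), (2, 7), (3, 5), (3, 7)]
Unfold 2 (reflect across v@4): 16 holes -> [(0, 0), (0, 2), (0, 5), (0, 7), (1, 0), (1, 2), (1, 5), (1, 7), (2, 0), (2, 2), (2, 5), (2, 7), (3, 0), (3, 2), (3, 5), (3, 7)]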